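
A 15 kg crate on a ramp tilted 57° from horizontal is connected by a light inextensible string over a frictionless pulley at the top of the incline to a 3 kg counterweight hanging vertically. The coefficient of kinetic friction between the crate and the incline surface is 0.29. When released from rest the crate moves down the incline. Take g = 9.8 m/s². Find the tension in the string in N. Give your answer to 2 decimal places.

For the crate on the incline: the weight component along the slope is m₁g sin 57° = 15 × 9.8 × 0.8387 = 123.289 N and the normal force is N = m₁g cos 57° = 80.062 N.
Kinetic friction opposes the crate's motion down the incline: f = μN = 0.29 × 80.062 = 23.218 N acting up the slope.
Newton's second law for the crate (down-slope positive): 123.289 − 23.218 − T = 15 a. For the hanging counterweight (upward positive): T − 3 × 9.8 = 3 a.
Adding the two equations eliminates T: 70.671 = 18 a, so a = 3.9262 m/s².
Then from the hanging counterweight's equation, T = 3 × (9.8 + 3.9262) = 41.179 N.

41.18 N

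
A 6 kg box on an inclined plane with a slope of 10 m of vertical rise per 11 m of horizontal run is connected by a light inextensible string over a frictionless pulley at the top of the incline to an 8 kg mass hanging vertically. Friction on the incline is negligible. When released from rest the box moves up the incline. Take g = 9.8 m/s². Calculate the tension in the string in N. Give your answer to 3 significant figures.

For the box on the incline: the weight component along the slope is m₁g sin 42.27° = 6 × 9.8 × 0.6727 = 39.555 N and the normal force is N = m₁g cos 42.27° = 43.508 N.
Newton's second law for the box (up-slope positive): T − 39.555 = 6 a. For the hanging mass (downward positive): 8 × 9.8 − T = 8 a.
Adding the two equations eliminates T: 38.845 = 14 a, so a = 2.7746 m/s².
Then from the hanging mass's equation, T = 8 × (9.8 − 2.7746) = 56.203 N.

56.2 N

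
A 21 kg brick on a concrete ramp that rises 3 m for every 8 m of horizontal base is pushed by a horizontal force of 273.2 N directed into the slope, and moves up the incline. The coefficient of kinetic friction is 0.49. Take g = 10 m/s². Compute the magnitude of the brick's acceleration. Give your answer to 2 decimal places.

The horizontal push has components F cos 20.56° = 273.2 × 0.9363 = 255.797 N up the incline and F sin 20.56° = 273.2 × 0.3511 = 95.921 N pressing into the surface.
The normal force is therefore N = mg cos 20.56° + F sin 20.56° = 196.623 + 95.921 = 292.544 N, and kinetic friction down the slope is μN = 0.49 × 292.544 = 143.347 N.
Along the incline: F cos 20.56° − mg sin 20.56° − μN = ma, so 255.797 − 73.731 − 143.347 = 21 a, giving a = 1.8438 m/s².

1.84 m/s²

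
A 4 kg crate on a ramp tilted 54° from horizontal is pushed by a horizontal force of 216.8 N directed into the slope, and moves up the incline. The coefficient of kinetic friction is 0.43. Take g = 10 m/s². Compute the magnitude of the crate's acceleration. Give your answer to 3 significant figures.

2.39 m/s²

The horizontal push has components F cos 54° = 216.8 × 0.5878 = 127.435 N up the incline and F sin 54° = 216.8 × 0.8090 = 175.391 N pressing into the surface.
The normal force is therefore N = mg cos 54° + F sin 54° = 23.512 + 175.391 = 198.903 N, and kinetic friction down the slope is μN = 0.43 × 198.903 = 85.528 N.
Along the incline: F cos 54° − mg sin 54° − μN = ma, so 127.435 − 32.360 − 85.528 = 4 a, giving a = 2.3867 m/s².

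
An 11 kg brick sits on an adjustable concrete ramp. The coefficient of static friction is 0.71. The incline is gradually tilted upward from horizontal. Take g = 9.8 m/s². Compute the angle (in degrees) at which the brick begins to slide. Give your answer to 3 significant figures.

35.4°

At the threshold of sliding, static friction is at its maximum μ_s N and exactly balances the weight component along the incline: mg sin θ = μ_s mg cos θ.
Hence tan θ = μ_s = 0.71, so θ = arctan(0.71) = 35.3748°.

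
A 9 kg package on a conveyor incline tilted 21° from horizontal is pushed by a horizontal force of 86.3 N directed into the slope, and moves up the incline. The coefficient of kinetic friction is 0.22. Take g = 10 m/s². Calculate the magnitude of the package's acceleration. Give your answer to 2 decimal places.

2.56 m/s²

The horizontal push has components F cos 21° = 86.3 × 0.9336 = 80.570 N up the incline and F sin 21° = 86.3 × 0.3584 = 30.930 N pressing into the surface.
The normal force is therefore N = mg cos 21° + F sin 21° = 84.024 + 30.930 = 114.954 N, and kinetic friction down the slope is μN = 0.22 × 114.954 = 25.290 N.
Along the incline: F cos 21° − mg sin 21° − μN = ma, so 80.570 − 32.256 − 25.290 = 9 a, giving a = 2.5582 m/s².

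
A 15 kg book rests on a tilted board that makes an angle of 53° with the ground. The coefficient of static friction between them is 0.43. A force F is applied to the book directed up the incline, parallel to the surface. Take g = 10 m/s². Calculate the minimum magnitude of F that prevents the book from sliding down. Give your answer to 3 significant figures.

The normal force is N = mg cos 53° = 90.272 N. With F at its minimum the book is on the verge of sliding down, so static friction is at its maximum μ_s N = 0.43 × 90.272 = 38.817 N and acts up the slope.
Equilibrium along the incline: F + μ_s N = mg sin 53°, so F = 119.795 − 38.817 = 80.978 N.

81.0 N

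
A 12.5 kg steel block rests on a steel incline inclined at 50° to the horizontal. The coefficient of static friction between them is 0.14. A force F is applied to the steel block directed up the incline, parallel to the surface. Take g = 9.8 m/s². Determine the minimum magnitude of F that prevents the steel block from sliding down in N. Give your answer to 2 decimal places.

82.82 N

The normal force is N = mg cos 50° = 78.741 N. With F at its minimum the steel block is on the verge of sliding down, so static friction is at its maximum μ_s N = 0.14 × 78.741 = 11.024 N and acts up the slope.
Equilibrium along the incline: F + μ_s N = mg sin 50°, so F = 93.840 − 11.024 = 82.816 N.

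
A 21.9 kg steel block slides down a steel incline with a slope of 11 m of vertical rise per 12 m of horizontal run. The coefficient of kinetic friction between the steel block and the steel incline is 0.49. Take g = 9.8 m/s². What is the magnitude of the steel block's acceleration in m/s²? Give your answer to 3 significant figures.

Resolving the weight along the incline: the component pulling the steel block down the slope is mg sin 42.51° = 21.9 × 9.8 × 0.6757 = 145.019 N, and the normal force is N = mg cos 42.51° = 21.9 × 9.8 × 0.7372 = 158.218 N.
Kinetic friction acts up the slope with magnitude f = μN = 0.49 × 158.218 = 77.527 N.
Net force along the incline is 145.019 − 77.527 = 67.492 N, so a = 67.492 / 21.9 = 3.0818 m/s².

3.08 m/s²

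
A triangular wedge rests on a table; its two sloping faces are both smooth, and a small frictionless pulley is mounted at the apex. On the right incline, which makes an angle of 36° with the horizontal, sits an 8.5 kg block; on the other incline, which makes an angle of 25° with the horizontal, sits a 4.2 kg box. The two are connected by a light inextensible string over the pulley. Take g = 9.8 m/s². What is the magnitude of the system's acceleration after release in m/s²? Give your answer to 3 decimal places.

Resolve each weight along its own incline: the 8.5 kg mass has component 8.5 × 9.8 × sin 36° = 48.963 N down its slope, and the 4.2 kg mass has 4.2 × 9.8 × sin 25° = 17.395 N down its slope.
The 8.5 kg side's 48.963 N exceeds the other side's 17.395 N, so that mass slides down and the 4.2 kg mass slides up. Taking that direction as positive, Newton's second law for the whole system gives 48.963 − 17.395 = (8.5 + 4.2) a, so a = 31.568 / 12.7 = 2.4857 m/s².

2.486 m/s²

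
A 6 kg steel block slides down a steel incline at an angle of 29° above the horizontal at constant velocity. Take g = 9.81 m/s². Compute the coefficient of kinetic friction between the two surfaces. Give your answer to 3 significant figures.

0.554

At constant velocity the net force along the incline is zero: mg sin 29° = μ mg cos 29°.
So μ = tan 29° = 0.4848 / 0.8746 = 0.5543.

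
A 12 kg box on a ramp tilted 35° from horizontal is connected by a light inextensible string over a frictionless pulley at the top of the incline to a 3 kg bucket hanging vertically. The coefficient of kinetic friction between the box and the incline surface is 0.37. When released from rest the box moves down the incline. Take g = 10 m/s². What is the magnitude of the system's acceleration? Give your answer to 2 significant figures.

For the box on the incline: the weight component along the slope is m₁g sin 35° = 12 × 10 × 0.5736 = 68.832 N and the normal force is N = m₁g cos 35° = 98.298 N.
Kinetic friction opposes the box's motion down the incline: f = μN = 0.37 × 98.298 = 36.370 N acting up the slope.
Newton's second law for the box (down-slope positive): 68.832 − 36.370 − T = 12 a. For the hanging bucket (upward positive): T − 3 × 10 = 3 a.
Adding the two equations eliminates T: 2.462 = 15 a, so a = 0.1641 m/s².

0.16 m/s²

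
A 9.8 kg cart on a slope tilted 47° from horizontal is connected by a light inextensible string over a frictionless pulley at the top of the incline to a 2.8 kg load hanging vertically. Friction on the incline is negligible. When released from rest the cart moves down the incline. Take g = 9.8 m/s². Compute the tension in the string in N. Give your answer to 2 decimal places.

36.95 N

For the cart on the incline: the weight component along the slope is m₁g sin 47° = 9.8 × 9.8 × 0.7314 = 70.244 N and the normal force is N = m₁g cos 47° = 65.499 N.
Newton's second law for the cart (down-slope positive): 70.244 − T = 9.8 a. For the hanging load (upward positive): T − 2.8 × 9.8 = 2.8 a.
Adding the two equations eliminates T: 42.804 = 12.6 a, so a = 3.3971 m/s².
Then from the hanging load's equation, T = 2.8 × (9.8 + 3.3971) = 36.952 N.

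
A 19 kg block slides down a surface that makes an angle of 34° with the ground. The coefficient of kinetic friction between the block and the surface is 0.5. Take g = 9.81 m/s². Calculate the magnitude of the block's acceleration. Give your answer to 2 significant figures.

Resolving the weight along the incline: the component pulling the block down the slope is mg sin 34° = 19 × 9.81 × 0.5592 = 104.229 N, and the normal force is N = mg cos 34° = 19 × 9.81 × 0.8290 = 154.517 N.
Kinetic friction acts up the slope with magnitude f = μN = 0.5 × 154.517 = 77.258 N.
Net force along the incline is 104.229 − 77.258 = 26.971 N, so a = 26.971 / 19 = 1.4195 m/s².

1.4 m/s²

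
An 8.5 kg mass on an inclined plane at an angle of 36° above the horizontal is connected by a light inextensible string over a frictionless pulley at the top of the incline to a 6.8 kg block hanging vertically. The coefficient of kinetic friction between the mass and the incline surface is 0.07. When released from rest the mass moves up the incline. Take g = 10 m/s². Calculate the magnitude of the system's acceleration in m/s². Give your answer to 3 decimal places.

For the mass on the incline: the weight component along the slope is m₁g sin 36° = 8.5 × 10 × 0.5878 = 49.963 N and the normal force is N = m₁g cos 36° = 68.766 N.
Kinetic friction opposes the mass's motion up the incline: f = μN = 0.07 × 68.766 = 4.814 N acting down the slope.
Newton's second law for the mass (up-slope positive): T − 49.963 − 4.814 = 8.5 a. For the hanging block (downward positive): 6.8 × 10 − T = 6.8 a.
Adding the two equations eliminates T: 13.223 = 15.3 a, so a = 0.8642 m/s².

0.864 m/s²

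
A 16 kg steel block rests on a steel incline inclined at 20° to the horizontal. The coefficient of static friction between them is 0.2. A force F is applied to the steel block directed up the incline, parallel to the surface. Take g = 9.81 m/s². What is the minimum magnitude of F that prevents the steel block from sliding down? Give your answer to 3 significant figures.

24.2 N

The normal force is N = mg cos 20° = 147.494 N. With F at its minimum the steel block is on the verge of sliding down, so static friction is at its maximum μ_s N = 0.2 × 147.494 = 29.499 N and acts up the slope.
Equilibrium along the incline: F + μ_s N = mg sin 20°, so F = 53.683 − 29.499 = 24.184 N.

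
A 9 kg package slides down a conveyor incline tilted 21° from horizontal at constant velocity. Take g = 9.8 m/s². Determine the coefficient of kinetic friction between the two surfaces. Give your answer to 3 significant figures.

At constant velocity the net force along the incline is zero: mg sin 21° = μ mg cos 21°.
So μ = tan 21° = 0.3584 / 0.9336 = 0.3839.

0.384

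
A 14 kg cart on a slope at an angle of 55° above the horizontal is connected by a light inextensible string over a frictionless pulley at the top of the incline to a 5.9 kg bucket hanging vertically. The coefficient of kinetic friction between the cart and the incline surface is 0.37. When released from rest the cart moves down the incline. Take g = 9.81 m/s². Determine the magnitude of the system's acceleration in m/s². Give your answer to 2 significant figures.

1.3 m/s²

For the cart on the incline: the weight component along the slope is m₁g sin 55° = 14 × 9.81 × 0.8192 = 112.509 N and the normal force is N = m₁g cos 55° = 78.775 N.
Kinetic friction opposes the cart's motion down the incline: f = μN = 0.37 × 78.775 = 29.147 N acting up the slope.
Newton's second law for the cart (down-slope positive): 112.509 − 29.147 − T = 14 a. For the hanging bucket (upward positive): T − 5.9 × 9.81 = 5.9 a.
Adding the two equations eliminates T: 25.483 = 19.9 a, so a = 1.2806 m/s².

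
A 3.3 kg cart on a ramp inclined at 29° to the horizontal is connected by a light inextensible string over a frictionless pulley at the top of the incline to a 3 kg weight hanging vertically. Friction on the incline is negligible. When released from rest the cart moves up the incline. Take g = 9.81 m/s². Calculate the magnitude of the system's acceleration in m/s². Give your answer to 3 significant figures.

2.18 m/s²

For the cart on the incline: the weight component along the slope is m₁g sin 29° = 3.3 × 9.81 × 0.4848 = 15.694 N and the normal force is N = m₁g cos 29° = 28.314 N.
Newton's second law for the cart (up-slope positive): T − 15.694 = 3.3 a. For the hanging weight (downward positive): 3 × 9.81 − T = 3 a.
Adding the two equations eliminates T: 13.736 = 6.3 a, so a = 2.1803 m/s².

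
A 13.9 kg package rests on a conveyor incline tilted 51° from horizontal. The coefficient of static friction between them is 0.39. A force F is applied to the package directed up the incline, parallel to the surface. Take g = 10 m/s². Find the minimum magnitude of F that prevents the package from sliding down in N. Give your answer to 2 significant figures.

74 N

The normal force is N = mg cos 51° = 87.476 N. With F at its minimum the package is on the verge of sliding down, so static friction is at its maximum μ_s N = 0.39 × 87.476 = 34.116 N and acts up the slope.
Equilibrium along the incline: F + μ_s N = mg sin 51°, so F = 108.023 − 34.116 = 73.907 N.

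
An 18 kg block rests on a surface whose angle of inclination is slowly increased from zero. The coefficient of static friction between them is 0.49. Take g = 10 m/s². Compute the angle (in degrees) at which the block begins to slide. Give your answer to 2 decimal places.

26.10°

At the threshold of sliding, static friction is at its maximum μ_s N and exactly balances the weight component along the incline: mg sin θ = μ_s mg cos θ.
Hence tan θ = μ_s = 0.49, so θ = arctan(0.49) = 26.1049°.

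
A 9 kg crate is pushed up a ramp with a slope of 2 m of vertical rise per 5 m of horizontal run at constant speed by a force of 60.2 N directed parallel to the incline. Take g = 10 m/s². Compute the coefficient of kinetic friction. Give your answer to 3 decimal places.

At constant speed ΣF = 0 along the incline. The applied 60.2 N acts up the slope; the weight component mg sin 21.80° = 33.425 N and kinetic friction μN both act down the slope.
So 60.2 = 33.425 + μ × 83.563, giving μ = (60.2 − 33.425) / 83.563 = 0.3204.

0.320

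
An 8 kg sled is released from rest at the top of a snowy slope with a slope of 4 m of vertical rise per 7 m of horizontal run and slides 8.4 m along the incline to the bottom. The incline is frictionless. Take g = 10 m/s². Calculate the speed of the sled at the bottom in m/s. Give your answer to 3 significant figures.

The weight component along the incline is mg sin 29.74° = 39.691 N and the normal force is N = mg cos 29.74° = 69.459 N.
With no friction, a = g sin 29.74° = 4.9614 m/s².
Starting from rest over a distance of 8.4 m, v² = 2aL = 2 × 4.9614 × 8.4 = 83.3515, so v = 9.1297 m/s.

9.13 m/s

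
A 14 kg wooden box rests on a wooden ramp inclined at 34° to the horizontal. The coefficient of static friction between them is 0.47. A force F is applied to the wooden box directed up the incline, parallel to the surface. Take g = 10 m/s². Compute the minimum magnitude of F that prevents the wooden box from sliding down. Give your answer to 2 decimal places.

The normal force is N = mg cos 34° = 116.065 N. With F at its minimum the wooden box is on the verge of sliding down, so static friction is at its maximum μ_s N = 0.47 × 116.065 = 54.551 N and acts up the slope.
Equilibrium along the incline: F + μ_s N = mg sin 34°, so F = 78.287 − 54.551 = 23.736 N.

23.74 N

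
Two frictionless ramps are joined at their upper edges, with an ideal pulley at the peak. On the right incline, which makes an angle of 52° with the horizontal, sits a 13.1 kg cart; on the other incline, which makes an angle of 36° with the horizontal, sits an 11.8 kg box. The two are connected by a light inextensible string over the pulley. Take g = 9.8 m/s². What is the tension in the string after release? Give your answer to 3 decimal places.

83.702 N

Resolve each weight along its own incline: the 13.1 kg mass has component 13.1 × 9.8 × sin 52° = 101.165 N down its slope, and the 11.8 kg mass has 11.8 × 9.8 × sin 36° = 67.971 N down its slope.
The 13.1 kg side's 101.165 N exceeds the other side's 67.971 N, so that mass slides down and the 11.8 kg mass slides up. Taking that direction as positive, Newton's second law for the whole system gives 101.165 − 67.971 = (13.1 + 11.8) a, so a = 33.194 / 24.9 = 1.3331 m/s².
For the 11.8 kg mass (up-slope positive): T − 67.971 = 11.8 × 1.3331, so T = 83.702 N.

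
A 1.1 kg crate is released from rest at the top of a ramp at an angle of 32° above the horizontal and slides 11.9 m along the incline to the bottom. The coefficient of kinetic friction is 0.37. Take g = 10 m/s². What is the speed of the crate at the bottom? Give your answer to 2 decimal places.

The weight component along the incline is mg sin 32° = 5.829 N and the normal force is N = mg cos 32° = 9.329 N.
Friction up the slope is f = μN = 0.37 × 9.329 = 3.452 N, so the net downslope force is 5.829 − 3.452 = 2.377 N and a = 2.377 / 1.1 = 2.1609 m/s².
Starting from rest over a distance of 11.9 m, v² = 2aL = 2 × 2.1609 × 11.9 = 51.4294, so v = 7.1714 m/s.

7.17 m/s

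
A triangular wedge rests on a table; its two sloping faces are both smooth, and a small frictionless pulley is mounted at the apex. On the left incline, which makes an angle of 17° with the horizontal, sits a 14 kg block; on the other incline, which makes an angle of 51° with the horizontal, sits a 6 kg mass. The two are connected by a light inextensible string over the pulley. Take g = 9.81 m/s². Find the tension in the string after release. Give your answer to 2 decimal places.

Resolve each weight along its own incline: the 14 kg mass has component 14 × 9.81 × sin 17° = 40.154 N down its slope, and the 6 kg mass has 6 × 9.81 × sin 51° = 45.743 N down its slope.
The 6 kg side's 45.743 N exceeds the other side's 40.154 N, so that mass slides down and the 14 kg mass slides up. Taking that direction as positive, Newton's second law for the whole system gives 45.743 − 40.154 = (14 + 6) a, so a = 5.589 / 20 = 0.2795 m/s².
For the 14 kg mass (up-slope positive): T − 40.154 = 14 × 0.2795, so T = 44.067 N.

44.07 N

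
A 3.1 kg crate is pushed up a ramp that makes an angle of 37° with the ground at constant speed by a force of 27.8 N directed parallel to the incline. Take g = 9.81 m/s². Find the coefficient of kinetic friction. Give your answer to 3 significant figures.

0.391

At constant speed ΣF = 0 along the incline. The applied 27.8 N acts up the slope; the weight component mg sin 37° = 18.302 N and kinetic friction μN both act down the slope.
So 27.8 = 18.302 + μ × 24.287, giving μ = (27.8 − 18.302) / 24.287 = 0.3911.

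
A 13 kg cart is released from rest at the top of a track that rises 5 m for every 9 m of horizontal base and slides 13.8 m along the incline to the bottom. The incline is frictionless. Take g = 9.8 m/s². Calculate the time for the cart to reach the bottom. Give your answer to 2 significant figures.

2.4 s

The weight component along the incline is mg sin 29.05° = 61.871 N and the normal force is N = mg cos 29.05° = 111.368 N.
With no friction, a = g sin 29.05° = 4.7593 m/s².
Starting from rest, L = ½at², so t = √(2L/a) = √(2 × 13.8 / 4.7593) = 2.4081 s.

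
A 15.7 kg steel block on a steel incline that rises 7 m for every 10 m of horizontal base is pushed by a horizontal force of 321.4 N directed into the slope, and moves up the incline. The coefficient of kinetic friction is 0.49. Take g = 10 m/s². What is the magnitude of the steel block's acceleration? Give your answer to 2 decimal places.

1.27 m/s²

The horizontal push has components F cos 34.99° = 321.4 × 0.8192 = 263.291 N up the incline and F sin 34.99° = 321.4 × 0.5735 = 184.323 N pressing into the surface.
The normal force is therefore N = mg cos 34.99° + F sin 34.99° = 128.614 + 184.323 = 312.937 N, and kinetic friction down the slope is μN = 0.49 × 312.937 = 153.339 N.
Along the incline: F cos 34.99° − mg sin 34.99° − μN = ma, so 263.291 − 90.040 − 153.339 = 15.7 a, giving a = 1.2683 m/s².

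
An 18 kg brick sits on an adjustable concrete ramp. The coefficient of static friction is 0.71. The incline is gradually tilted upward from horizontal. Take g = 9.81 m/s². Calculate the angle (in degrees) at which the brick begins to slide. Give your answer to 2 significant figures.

At the threshold of sliding, static friction is at its maximum μ_s N and exactly balances the weight component along the incline: mg sin θ = μ_s mg cos θ.
Hence tan θ = μ_s = 0.71, so θ = arctan(0.71) = 35.3748°.

35°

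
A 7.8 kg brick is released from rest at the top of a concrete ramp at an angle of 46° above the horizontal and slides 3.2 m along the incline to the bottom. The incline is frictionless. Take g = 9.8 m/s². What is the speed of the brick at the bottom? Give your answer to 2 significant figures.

6.7 m/s

The weight component along the incline is mg sin 46° = 54.986 N and the normal force is N = mg cos 46° = 53.100 N.
With no friction, a = g sin 46° = 7.0495 m/s².
Starting from rest over a distance of 3.2 m, v² = 2aL = 2 × 7.0495 × 3.2 = 45.1168, so v = 6.7169 m/s.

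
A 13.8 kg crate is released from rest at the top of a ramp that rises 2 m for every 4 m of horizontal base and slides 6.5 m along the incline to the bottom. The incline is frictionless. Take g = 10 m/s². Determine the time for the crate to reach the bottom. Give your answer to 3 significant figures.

The weight component along the incline is mg sin 26.57° = 61.715 N and the normal force is N = mg cos 26.57° = 123.431 N.
With no friction, a = g sin 26.57° = 4.4721 m/s².
Starting from rest, L = ½at², so t = √(2L/a) = √(2 × 6.5 / 4.4721) = 1.7050 s.

1.70 s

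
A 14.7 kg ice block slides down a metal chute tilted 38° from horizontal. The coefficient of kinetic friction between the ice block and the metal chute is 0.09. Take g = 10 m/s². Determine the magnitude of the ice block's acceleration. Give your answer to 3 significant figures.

Resolving the weight along the incline: the component pulling the ice block down the slope is mg sin 38° = 14.7 × 10 × 0.6157 = 90.508 N, and the normal force is N = mg cos 38° = 14.7 × 10 × 0.7880 = 115.836 N.
Kinetic friction acts up the slope with magnitude f = μN = 0.09 × 115.836 = 10.425 N.
Net force along the incline is 90.508 − 10.425 = 80.083 N, so a = 80.083 / 14.7 = 5.4478 m/s².

5.45 m/s²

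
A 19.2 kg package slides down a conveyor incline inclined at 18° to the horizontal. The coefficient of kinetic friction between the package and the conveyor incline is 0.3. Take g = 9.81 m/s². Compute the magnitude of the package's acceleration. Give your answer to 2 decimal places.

0.23 m/s²

Resolving the weight along the incline: the component pulling the package down the slope is mg sin 18° = 19.2 × 9.81 × 0.3090 = 58.201 N, and the normal force is N = mg cos 18° = 19.2 × 9.81 × 0.9511 = 179.142 N.
Kinetic friction acts up the slope with magnitude f = μN = 0.3 × 179.142 = 53.743 N.
Net force along the incline is 58.201 − 53.743 = 4.458 N, so a = 4.458 / 19.2 = 0.2322 m/s².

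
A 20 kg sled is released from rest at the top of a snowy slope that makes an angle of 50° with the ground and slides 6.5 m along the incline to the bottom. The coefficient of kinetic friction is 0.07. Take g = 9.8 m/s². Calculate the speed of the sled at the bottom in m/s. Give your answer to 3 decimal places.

9.584 m/s

The weight component along the incline is mg sin 50° = 150.145 N and the normal force is N = mg cos 50° = 125.986 N.
Friction up the slope is f = μN = 0.07 × 125.986 = 8.819 N, so the net downslope force is 150.145 − 8.819 = 141.326 N and a = 141.326 / 20 = 7.0663 m/s².
Starting from rest over a distance of 6.5 m, v² = 2aL = 2 × 7.0663 × 6.5 = 91.8619, so v = 9.5845 m/s.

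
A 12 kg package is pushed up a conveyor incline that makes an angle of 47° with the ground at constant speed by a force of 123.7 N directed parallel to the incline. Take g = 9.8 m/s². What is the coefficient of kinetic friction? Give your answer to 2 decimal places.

At constant speed ΣF = 0 along the incline. The applied 123.7 N acts up the slope; the weight component mg sin 47° = 86.007 N and kinetic friction μN both act down the slope.
So 123.7 = 86.007 + μ × 80.203, giving μ = (123.7 − 86.007) / 80.203 = 0.4700.

0.47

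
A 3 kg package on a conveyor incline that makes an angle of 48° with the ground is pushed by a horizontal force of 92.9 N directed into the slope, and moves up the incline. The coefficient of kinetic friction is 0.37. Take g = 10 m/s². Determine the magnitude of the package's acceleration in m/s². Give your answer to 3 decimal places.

2.299 m/s²

The horizontal push has components F cos 48° = 92.9 × 0.6691 = 62.159 N up the incline and F sin 48° = 92.9 × 0.7431 = 69.034 N pressing into the surface.
The normal force is therefore N = mg cos 48° + F sin 48° = 20.073 + 69.034 = 89.107 N, and kinetic friction down the slope is μN = 0.37 × 89.107 = 32.970 N.
Along the incline: F cos 48° − mg sin 48° − μN = ma, so 62.159 − 22.293 − 32.970 = 3 a, giving a = 2.2987 m/s².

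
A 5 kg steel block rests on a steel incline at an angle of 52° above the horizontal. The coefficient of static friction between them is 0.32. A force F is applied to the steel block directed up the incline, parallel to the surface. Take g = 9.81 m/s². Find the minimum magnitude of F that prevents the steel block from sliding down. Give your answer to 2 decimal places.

The normal force is N = mg cos 52° = 30.198 N. With F at its minimum the steel block is on the verge of sliding down, so static friction is at its maximum μ_s N = 0.32 × 30.198 = 9.663 N and acts up the slope.
Equilibrium along the incline: F + μ_s N = mg sin 52°, so F = 38.652 − 9.663 = 28.989 N.

28.99 N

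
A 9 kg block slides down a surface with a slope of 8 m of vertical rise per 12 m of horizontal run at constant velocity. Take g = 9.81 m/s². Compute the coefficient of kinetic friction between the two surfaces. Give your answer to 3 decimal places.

0.667

At constant velocity the net force along the incline is zero: mg sin 33.69° = μ mg cos 33.69°.
So μ = tan 33.69° = 0.5547 / 0.8321 = 0.6666.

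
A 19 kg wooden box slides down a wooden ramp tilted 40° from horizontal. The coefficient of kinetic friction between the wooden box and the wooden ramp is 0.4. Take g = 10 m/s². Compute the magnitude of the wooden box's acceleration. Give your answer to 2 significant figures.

Resolving the weight along the incline: the component pulling the wooden box down the slope is mg sin 40° = 19 × 10 × 0.6428 = 122.132 N, and the normal force is N = mg cos 40° = 19 × 10 × 0.7660 = 145.540 N.
Kinetic friction acts up the slope with magnitude f = μN = 0.4 × 145.540 = 58.216 N.
Net force along the incline is 122.132 − 58.216 = 63.916 N, so a = 63.916 / 19 = 3.3640 m/s².

3.4 m/s²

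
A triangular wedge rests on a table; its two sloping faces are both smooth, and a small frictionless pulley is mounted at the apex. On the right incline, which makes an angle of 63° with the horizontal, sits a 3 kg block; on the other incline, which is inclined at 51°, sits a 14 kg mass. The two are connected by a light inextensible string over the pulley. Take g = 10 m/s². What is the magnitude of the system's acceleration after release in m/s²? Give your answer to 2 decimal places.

Resolve each weight along its own incline: the 3 kg mass has component 3 × 10 × sin 63° = 26.730 N down its slope, and the 14 kg mass has 14 × 10 × sin 51° = 108.800 N down its slope.
The 14 kg side's 108.800 N exceeds the other side's 26.730 N, so that mass slides down and the 3 kg mass slides up. Taking that direction as positive, Newton's second law for the whole system gives 108.800 − 26.730 = (3 + 14) a, so a = 82.070 / 17 = 4.8276 m/s².

4.83 m/s²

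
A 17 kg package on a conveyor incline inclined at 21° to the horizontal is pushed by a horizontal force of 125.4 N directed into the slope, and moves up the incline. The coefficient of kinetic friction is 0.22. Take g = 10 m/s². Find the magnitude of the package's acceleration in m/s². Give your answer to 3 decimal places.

The horizontal push has components F cos 21° = 125.4 × 0.9336 = 117.073 N up the incline and F sin 21° = 125.4 × 0.3584 = 44.943 N pressing into the surface.
The normal force is therefore N = mg cos 21° + F sin 21° = 158.712 + 44.943 = 203.655 N, and kinetic friction down the slope is μN = 0.22 × 203.655 = 44.804 N.
Along the incline: F cos 21° − mg sin 21° − μN = ma, so 117.073 − 60.928 − 44.804 = 17 a, giving a = 0.6671 m/s².

0.667 m/s²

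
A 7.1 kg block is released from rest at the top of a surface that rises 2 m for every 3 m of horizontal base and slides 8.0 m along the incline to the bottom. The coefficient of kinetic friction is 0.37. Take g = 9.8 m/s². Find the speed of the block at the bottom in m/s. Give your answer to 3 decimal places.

The weight component along the incline is mg sin 33.69° = 38.596 N and the normal force is N = mg cos 33.69° = 57.894 N.
Friction up the slope is f = μN = 0.37 × 57.894 = 21.421 N, so the net downslope force is 38.596 − 21.421 = 17.175 N and a = 17.175 / 7.1 = 2.4190 m/s².
Starting from rest over a distance of 8.0 m, v² = 2aL = 2 × 2.4190 × 8.0 = 38.7040, so v = 6.2213 m/s.

6.221 m/s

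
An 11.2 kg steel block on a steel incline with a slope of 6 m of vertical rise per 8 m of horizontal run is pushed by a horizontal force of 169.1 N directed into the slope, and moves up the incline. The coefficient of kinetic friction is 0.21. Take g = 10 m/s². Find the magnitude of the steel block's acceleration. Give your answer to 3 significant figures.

The horizontal push has components F cos 36.87° = 169.1 × 0.8000 = 135.280 N up the incline and F sin 36.87° = 169.1 × 0.6000 = 101.460 N pressing into the surface.
The normal force is therefore N = mg cos 36.87° + F sin 36.87° = 89.600 + 101.460 = 191.060 N, and kinetic friction down the slope is μN = 0.21 × 191.060 = 40.123 N.
Along the incline: F cos 36.87° − mg sin 36.87° − μN = ma, so 135.280 − 67.200 − 40.123 = 11.2 a, giving a = 2.4962 m/s².

2.50 m/s²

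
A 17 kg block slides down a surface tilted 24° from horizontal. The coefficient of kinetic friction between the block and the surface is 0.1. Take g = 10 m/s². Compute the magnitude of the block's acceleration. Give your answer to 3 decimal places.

3.154 m/s²

Resolving the weight along the incline: the component pulling the block down the slope is mg sin 24° = 17 × 10 × 0.4067 = 69.139 N, and the normal force is N = mg cos 24° = 17 × 10 × 0.9135 = 155.295 N.
Kinetic friction acts up the slope with magnitude f = μN = 0.1 × 155.295 = 15.529 N.
Net force along the incline is 69.139 − 15.529 = 53.610 N, so a = 53.610 / 17 = 3.1535 m/s².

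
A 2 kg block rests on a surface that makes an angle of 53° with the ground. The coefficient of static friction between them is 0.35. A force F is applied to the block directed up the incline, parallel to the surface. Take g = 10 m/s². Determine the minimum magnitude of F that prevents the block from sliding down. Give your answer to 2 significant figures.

The normal force is N = mg cos 53° = 12.036 N. With F at its minimum the block is on the verge of sliding down, so static friction is at its maximum μ_s N = 0.35 × 12.036 = 4.213 N and acts up the slope.
Equilibrium along the incline: F + μ_s N = mg sin 53°, so F = 15.973 − 4.213 = 11.760 N.

12 N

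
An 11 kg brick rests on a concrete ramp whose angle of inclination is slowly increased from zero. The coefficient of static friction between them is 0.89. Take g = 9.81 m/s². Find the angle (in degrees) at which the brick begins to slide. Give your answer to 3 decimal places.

41.669°

At the threshold of sliding, static friction is at its maximum μ_s N and exactly balances the weight component along the incline: mg sin θ = μ_s mg cos θ.
Hence tan θ = μ_s = 0.89, so θ = arctan(0.89) = 41.6691°.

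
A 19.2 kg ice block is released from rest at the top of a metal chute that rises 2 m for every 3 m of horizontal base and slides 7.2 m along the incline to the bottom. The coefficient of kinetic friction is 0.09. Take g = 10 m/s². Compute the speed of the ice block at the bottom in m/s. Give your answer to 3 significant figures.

The weight component along the incline is mg sin 33.69° = 106.502 N and the normal force is N = mg cos 33.69° = 159.754 N.
Friction up the slope is f = μN = 0.09 × 159.754 = 14.378 N, so the net downslope force is 106.502 − 14.378 = 92.124 N and a = 92.124 / 19.2 = 4.7981 m/s².
Starting from rest over a distance of 7.2 m, v² = 2aL = 2 × 4.7981 × 7.2 = 69.0926, so v = 8.3122 m/s.

8.31 m/s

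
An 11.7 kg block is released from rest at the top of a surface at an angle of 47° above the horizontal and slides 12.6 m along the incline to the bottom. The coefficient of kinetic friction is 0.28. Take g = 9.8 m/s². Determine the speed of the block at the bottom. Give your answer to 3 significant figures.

11.6 m/s

The weight component along the incline is mg sin 47° = 83.857 N and the normal force is N = mg cos 47° = 78.198 N.
Friction up the slope is f = μN = 0.28 × 78.198 = 21.895 N, so the net downslope force is 83.857 − 21.895 = 61.962 N and a = 61.962 / 11.7 = 5.2959 m/s².
Starting from rest over a distance of 12.6 m, v² = 2aL = 2 × 5.2959 × 12.6 = 133.4567, so v = 11.5523 m/s.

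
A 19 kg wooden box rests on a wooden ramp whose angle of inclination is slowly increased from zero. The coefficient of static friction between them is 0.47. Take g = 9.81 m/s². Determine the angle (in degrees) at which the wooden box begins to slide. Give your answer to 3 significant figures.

At the threshold of sliding, static friction is at its maximum μ_s N and exactly balances the weight component along the incline: mg sin θ = μ_s mg cos θ.
Hence tan θ = μ_s = 0.47, so θ = arctan(0.47) = 25.1735°.

25.2°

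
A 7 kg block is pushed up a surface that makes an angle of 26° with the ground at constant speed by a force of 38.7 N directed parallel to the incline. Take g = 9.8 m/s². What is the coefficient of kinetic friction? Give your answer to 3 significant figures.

At constant speed ΣF = 0 along the incline. The applied 38.7 N acts up the slope; the weight component mg sin 26° = 30.072 N and kinetic friction μN both act down the slope.
So 38.7 = 30.072 + μ × 61.657, giving μ = (38.7 − 30.072) / 61.657 = 0.1399.

0.140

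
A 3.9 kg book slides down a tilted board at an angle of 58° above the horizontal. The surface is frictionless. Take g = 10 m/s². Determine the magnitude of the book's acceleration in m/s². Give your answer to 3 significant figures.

Resolving the weight along the incline: the component pulling the book down the slope is mg sin 58° = 3.9 × 10 × 0.8480 = 33.072 N, and the normal force is N = mg cos 58° = 3.9 × 10 × 0.5299 = 20.666 N.
With no friction the net force along the incline is 33.072 N, so a = g sin 58° = 33.072 / 3.9 = 8.4800 m/s².

8.48 m/s²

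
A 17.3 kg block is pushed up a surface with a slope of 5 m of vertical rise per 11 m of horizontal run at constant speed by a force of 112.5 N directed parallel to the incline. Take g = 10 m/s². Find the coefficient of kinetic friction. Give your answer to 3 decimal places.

0.260

At constant speed ΣF = 0 along the incline. The applied 112.5 N acts up the slope; the weight component mg sin 24.44° = 71.588 N and kinetic friction μN both act down the slope.
So 112.5 = 71.588 + μ × 157.493, giving μ = (112.5 − 71.588) / 157.493 = 0.2598.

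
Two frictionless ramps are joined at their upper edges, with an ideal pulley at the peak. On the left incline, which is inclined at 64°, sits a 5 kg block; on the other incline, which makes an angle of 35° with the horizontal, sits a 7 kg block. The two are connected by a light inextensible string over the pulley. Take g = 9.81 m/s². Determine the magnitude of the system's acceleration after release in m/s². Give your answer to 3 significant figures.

Resolve each weight along its own incline: the 5 kg mass has component 5 × 9.81 × sin 64° = 44.086 N down its slope, and the 7 kg mass has 7 × 9.81 × sin 35° = 39.387 N down its slope.
The 5 kg side's 44.086 N exceeds the other side's 39.387 N, so that mass slides down and the 7 kg mass slides up. Taking that direction as positive, Newton's second law for the whole system gives 44.086 − 39.387 = (5 + 7) a, so a = 4.699 / 12 = 0.3916 m/s².

0.392 m/s²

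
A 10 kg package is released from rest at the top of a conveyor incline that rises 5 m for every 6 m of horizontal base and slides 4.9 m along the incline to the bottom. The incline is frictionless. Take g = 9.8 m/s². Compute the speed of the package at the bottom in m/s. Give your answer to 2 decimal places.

7.84 m/s

The weight component along the incline is mg sin 39.81° = 62.738 N and the normal force is N = mg cos 39.81° = 75.286 N.
With no friction, a = g sin 39.81° = 6.2738 m/s².
Starting from rest over a distance of 4.9 m, v² = 2aL = 2 × 6.2738 × 4.9 = 61.4832, so v = 7.8411 m/s.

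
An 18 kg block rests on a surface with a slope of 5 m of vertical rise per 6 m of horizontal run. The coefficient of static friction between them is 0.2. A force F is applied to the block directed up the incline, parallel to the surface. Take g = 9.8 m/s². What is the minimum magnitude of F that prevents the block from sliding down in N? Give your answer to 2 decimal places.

The normal force is N = mg cos 39.81° = 135.514 N. With F at its minimum the block is on the verge of sliding down, so static friction is at its maximum μ_s N = 0.2 × 135.514 = 27.103 N and acts up the slope.
Equilibrium along the incline: F + μ_s N = mg sin 39.81°, so F = 112.929 − 27.103 = 85.826 N.

85.83 N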